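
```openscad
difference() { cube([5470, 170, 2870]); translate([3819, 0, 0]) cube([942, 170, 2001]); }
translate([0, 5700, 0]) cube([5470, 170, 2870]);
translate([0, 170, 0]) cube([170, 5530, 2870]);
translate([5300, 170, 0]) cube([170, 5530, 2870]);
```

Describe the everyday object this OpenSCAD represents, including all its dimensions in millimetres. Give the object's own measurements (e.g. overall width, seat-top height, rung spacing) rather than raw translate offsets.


A single room: four walls, each 2870 mm tall and 170 mm thick, enclosing an outside footprint 5470×5870 mm (x × y), no floor or roof. The front and back walls (−y and +y sides) run the full x-width; the side walls fit between their inner faces. A door opening 942 mm wide and 2001 mm tall is cut through the front wall from the floor up, its −x edge 3819 mm from the wall's −x end.


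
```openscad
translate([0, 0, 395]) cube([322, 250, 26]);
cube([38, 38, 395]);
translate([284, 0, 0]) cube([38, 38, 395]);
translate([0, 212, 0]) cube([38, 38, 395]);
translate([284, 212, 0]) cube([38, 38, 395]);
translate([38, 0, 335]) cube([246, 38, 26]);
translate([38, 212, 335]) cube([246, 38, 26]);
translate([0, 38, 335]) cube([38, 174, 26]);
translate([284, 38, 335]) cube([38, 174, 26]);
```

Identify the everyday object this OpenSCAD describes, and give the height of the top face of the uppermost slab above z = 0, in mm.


A stool. The seat height is 421 mm.

A 322×250×26 slab at z = 395 on four corner posts — a stool. The seat top is 395 + 26 = 421 mm.


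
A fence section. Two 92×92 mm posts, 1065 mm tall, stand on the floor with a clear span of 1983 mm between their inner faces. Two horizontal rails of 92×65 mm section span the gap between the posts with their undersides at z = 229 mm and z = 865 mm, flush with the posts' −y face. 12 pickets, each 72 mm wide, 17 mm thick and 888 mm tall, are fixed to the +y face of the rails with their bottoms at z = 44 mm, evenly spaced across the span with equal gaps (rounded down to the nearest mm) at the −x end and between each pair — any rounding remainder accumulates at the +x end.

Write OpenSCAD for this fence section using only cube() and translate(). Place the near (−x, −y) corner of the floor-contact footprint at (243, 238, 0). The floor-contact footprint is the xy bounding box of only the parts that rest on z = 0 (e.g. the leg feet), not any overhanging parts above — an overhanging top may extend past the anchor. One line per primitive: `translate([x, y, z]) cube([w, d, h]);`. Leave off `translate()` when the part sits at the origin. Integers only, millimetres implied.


translate([243, 238, 0]) cube([92, 92, 1065]);
translate([2318, 238, 0]) cube([92, 92, 1065]);
translate([335, 238, 229]) cube([1983, 92, 65]);
translate([335, 238, 865]) cube([1983, 92, 65]);
translate([421, 330, 44]) cube([72, 17, 888]);
translate([579, 330, 44]) cube([72, 17, 888]);
translate([737, 330, 44]) cube([72, 17, 888]);
translate([895, 330, 44]) cube([72, 17, 888]);
translate([1053, 330, 44]) cube([72, 17, 888]);
translate([1211, 330, 44]) cube([72, 17, 888]);
translate([1369, 330, 44]) cube([72, 17, 888]);
translate([1527, 330, 44]) cube([72, 17, 888]);
translate([1685, 330, 44]) cube([72, 17, 888]);
translate([1843, 330, 44]) cube([72, 17, 888]);
translate([2001, 330, 44]) cube([72, 17, 888]);
translate([2159, 330, 44]) cube([72, 17, 888]);


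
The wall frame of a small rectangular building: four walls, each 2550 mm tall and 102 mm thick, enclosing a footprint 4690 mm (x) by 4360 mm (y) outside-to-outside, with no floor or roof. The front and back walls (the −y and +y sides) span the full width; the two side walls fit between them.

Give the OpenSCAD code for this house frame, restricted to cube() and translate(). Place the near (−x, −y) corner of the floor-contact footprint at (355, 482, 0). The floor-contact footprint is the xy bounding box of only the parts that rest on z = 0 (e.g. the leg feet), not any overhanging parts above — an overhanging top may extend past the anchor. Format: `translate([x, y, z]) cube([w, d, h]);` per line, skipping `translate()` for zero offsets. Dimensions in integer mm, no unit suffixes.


translate([355, 482, 0]) cube([4690, 102, 2550]);
translate([355, 4740, 0]) cube([4690, 102, 2550]);
translate([355, 584, 0]) cube([102, 4156, 2550]);
translate([4943, 584, 0]) cube([102, 4156, 2550]);


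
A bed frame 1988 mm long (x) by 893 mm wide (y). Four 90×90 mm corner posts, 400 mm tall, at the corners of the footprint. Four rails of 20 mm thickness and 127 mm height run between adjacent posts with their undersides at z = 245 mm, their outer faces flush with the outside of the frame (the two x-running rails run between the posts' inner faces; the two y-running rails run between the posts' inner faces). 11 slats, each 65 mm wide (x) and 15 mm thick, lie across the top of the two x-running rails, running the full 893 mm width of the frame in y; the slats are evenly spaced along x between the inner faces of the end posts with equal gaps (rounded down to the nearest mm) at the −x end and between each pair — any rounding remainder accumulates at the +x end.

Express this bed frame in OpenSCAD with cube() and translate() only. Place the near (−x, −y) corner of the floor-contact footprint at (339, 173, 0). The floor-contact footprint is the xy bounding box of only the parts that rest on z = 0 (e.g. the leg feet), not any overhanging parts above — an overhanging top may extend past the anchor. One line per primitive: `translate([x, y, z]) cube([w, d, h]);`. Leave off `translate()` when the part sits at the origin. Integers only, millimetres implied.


translate([339, 173, 0]) cube([90, 90, 400]);
translate([339, 976, 0]) cube([90, 90, 400]);
translate([2237, 173, 0]) cube([90, 90, 400]);
translate([2237, 976, 0]) cube([90, 90, 400]);
translate([429, 173, 245]) cube([1808, 20, 127]);
translate([429, 1046, 245]) cube([1808, 20, 127]);
translate([339, 263, 245]) cube([20, 713, 127]);
translate([2307, 263, 245]) cube([20, 713, 127]);
translate([520, 173, 372]) cube([65, 893, 15]);
translate([676, 173, 372]) cube([65, 893, 15]);
translate([832, 173, 372]) cube([65, 893, 15]);
translate([988, 173, 372]) cube([65, 893, 15]);
translate([1144, 173, 372]) cube([65, 893, 15]);
translate([1300, 173, 372]) cube([65, 893, 15]);
translate([1456, 173, 372]) cube([65, 893, 15]);
translate([1612, 173, 372]) cube([65, 893, 15]);
translate([1768, 173, 372]) cube([65, 893, 15]);
translate([1924, 173, 372]) cube([65, 893, 15]);
translate([2080, 173, 372]) cube([65, 893, 15]);


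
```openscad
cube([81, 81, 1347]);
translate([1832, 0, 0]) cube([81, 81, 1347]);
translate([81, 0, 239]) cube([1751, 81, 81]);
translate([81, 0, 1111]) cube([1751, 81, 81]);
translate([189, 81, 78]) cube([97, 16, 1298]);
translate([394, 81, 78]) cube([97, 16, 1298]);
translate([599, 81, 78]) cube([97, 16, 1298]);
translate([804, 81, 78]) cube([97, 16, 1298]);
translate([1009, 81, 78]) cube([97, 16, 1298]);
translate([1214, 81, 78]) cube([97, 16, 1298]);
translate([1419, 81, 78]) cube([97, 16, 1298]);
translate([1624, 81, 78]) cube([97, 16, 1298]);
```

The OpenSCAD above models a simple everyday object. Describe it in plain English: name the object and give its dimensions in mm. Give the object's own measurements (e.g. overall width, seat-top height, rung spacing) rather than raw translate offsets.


A fence section. Two 81×81 mm posts, 1347 mm tall, stand on the floor with a clear span of 1751 mm between their inner faces. Two horizontal rails of 81×81 mm section span the gap between the posts with their undersides at z = 239 mm and z = 1111 mm, flush with the posts' −y face. 8 pickets, each 97 mm wide, 16 mm thick and 1298 mm tall, are fixed to the +y face of the rails with their bottoms at z = 78 mm, spaced across the span with a 108 mm gap after the −x post and between neighbouring pickets, with 111 mm left before the +x post.


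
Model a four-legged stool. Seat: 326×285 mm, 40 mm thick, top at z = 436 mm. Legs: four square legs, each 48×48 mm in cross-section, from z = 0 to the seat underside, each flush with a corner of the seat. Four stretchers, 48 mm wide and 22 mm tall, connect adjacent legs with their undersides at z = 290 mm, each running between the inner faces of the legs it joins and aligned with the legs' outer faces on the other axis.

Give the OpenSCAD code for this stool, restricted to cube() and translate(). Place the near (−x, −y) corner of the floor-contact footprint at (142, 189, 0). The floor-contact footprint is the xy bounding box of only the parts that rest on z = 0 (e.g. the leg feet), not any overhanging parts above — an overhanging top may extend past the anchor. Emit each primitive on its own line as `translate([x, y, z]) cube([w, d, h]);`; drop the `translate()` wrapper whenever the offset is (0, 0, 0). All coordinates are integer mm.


translate([142, 189, 396]) cube([326, 285, 40]);
translate([142, 189, 0]) cube([48, 48, 396]);
translate([420, 189, 0]) cube([48, 48, 396]);
translate([142, 426, 0]) cube([48, 48, 396]);
translate([420, 426, 0]) cube([48, 48, 396]);
translate([190, 189, 290]) cube([230, 48, 22]);
translate([190, 426, 290]) cube([230, 48, 22]);
translate([142, 237, 290]) cube([48, 189, 22]);
translate([420, 237, 290]) cube([48, 189, 22]);


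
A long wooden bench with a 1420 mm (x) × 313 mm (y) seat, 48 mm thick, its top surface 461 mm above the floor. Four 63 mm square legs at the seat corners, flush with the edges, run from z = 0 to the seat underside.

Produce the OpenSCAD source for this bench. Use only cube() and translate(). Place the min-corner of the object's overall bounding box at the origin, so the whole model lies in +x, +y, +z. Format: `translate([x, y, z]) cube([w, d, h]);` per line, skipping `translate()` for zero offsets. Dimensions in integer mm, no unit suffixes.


translate([0, 0, 413]) cube([1420, 313, 48]);
cube([63, 63, 413]);
translate([0, 250, 0]) cube([63, 63, 413]);
translate([1357, 0, 0]) cube([63, 63, 413]);
translate([1357, 250, 0]) cube([63, 63, 413]);


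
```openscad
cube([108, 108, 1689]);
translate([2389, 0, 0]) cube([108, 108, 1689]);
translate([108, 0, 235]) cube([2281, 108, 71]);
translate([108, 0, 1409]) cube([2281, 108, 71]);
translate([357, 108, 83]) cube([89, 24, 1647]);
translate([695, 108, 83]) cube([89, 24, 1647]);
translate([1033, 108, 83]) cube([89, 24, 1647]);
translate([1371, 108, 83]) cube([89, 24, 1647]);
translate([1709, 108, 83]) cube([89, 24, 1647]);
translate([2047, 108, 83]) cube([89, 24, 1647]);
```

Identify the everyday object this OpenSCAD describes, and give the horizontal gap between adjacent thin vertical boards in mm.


A fence section. The picket gap is 249 mm.

Two posts, two rails, 6 pickets — a fence section. Span 2281 mm holds 6 pickets of 89 mm with 7 equal gaps: ⌊(2281 − 6·89) / 7⌋ = 249 mm.


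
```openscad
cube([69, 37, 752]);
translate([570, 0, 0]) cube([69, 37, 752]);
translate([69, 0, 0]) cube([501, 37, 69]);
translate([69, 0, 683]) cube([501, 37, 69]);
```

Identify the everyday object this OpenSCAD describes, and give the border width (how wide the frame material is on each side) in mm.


A picture frame. The border width is 69 mm.

Four thin pieces enclosing a rectangular opening — a picture frame. The two full-height stiles are 752 mm tall; the top rail sits at z = 683 and is 69 mm tall, so the border above the opening is 752 − 683 = 69 mm, matching the stile x-width.


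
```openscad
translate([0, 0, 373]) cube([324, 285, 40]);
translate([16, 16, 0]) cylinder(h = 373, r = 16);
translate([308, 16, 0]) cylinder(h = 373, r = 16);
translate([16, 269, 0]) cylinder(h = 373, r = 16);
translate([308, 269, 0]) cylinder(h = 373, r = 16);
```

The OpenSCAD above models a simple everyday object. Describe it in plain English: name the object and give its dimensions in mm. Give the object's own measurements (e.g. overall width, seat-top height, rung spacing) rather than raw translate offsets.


A simple wooden stool: a rectangular seat 324 mm (x) by 285 mm (y), 40 mm thick, top face at z = 413 mm, on four round legs, each 32 mm in diameter. The legs rest on z = 0, each leg's axis is inset half a diameter from the nearest pair of seat edges (so the leg's bounding box is flush with the corner).


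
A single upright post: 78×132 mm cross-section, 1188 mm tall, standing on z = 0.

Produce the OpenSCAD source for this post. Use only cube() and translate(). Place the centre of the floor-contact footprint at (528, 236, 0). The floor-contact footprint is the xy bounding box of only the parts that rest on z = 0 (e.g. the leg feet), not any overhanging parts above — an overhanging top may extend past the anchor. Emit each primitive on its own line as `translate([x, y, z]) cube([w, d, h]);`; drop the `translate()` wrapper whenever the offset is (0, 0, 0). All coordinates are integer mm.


translate([489, 170, 0]) cube([78, 132, 1188]);


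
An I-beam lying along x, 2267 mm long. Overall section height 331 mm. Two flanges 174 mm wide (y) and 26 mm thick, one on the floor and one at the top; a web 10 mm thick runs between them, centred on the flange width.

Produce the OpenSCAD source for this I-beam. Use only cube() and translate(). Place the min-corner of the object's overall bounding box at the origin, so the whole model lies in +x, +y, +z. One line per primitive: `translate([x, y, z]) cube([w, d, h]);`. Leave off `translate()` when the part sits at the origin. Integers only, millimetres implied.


cube([2267, 174, 26]);
translate([0, 82, 26]) cube([2267, 10, 279]);
translate([0, 0, 305]) cube([2267, 174, 26]);


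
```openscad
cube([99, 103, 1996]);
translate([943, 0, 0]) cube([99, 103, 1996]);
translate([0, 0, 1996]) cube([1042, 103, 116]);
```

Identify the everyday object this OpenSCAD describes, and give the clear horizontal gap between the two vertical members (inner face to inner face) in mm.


A door frame. The clear opening width is 844 mm.

Two 1996 mm tall posts with a header on top — a door frame. The left jamb is 99 mm wide at x = 0; the right jamb starts at x = 943. The clear opening is 943 − 99 = 844 mm.


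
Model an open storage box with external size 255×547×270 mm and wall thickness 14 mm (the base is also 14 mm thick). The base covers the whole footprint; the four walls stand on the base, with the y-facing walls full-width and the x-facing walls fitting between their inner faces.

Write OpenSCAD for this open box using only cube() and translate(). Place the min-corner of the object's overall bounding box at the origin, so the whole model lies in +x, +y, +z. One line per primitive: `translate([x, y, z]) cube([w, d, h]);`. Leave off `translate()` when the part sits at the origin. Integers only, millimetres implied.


cube([255, 547, 14]);
translate([0, 0, 14]) cube([255, 14, 256]);
translate([0, 533, 14]) cube([255, 14, 256]);
translate([0, 14, 14]) cube([14, 519, 256]);
translate([241, 14, 14]) cube([14, 519, 256]);


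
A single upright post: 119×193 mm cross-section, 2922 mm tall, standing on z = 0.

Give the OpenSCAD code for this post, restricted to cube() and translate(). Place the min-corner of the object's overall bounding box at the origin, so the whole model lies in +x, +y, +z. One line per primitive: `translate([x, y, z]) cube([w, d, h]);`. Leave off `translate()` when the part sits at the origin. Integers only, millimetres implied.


cube([119, 193, 2922]);


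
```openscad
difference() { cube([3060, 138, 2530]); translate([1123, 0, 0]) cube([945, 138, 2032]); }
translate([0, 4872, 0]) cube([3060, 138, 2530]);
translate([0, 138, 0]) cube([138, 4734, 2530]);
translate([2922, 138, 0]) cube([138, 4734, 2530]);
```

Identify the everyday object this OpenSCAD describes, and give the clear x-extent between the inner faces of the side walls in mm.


A single room. The interior width is 2784 mm.

Four walls enclosing a rectangle with a door in the front wall — a room. Outside width 3060 minus two 138 mm walls gives 2784 mm.


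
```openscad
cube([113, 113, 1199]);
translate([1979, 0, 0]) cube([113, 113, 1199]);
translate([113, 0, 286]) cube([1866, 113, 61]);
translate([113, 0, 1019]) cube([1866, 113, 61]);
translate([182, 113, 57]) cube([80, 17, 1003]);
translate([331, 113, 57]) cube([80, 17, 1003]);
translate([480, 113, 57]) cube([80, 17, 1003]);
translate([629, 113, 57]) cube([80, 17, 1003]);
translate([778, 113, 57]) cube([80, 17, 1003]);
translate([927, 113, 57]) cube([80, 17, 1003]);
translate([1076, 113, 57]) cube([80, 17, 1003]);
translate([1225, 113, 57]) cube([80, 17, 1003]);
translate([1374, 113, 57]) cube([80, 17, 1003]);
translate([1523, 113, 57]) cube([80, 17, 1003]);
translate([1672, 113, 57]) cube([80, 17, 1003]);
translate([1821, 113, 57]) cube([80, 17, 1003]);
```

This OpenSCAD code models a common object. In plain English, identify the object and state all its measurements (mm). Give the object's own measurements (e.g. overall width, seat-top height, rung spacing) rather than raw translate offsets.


A fence section. Two 113×113 mm posts, 1199 mm tall, stand on the floor with a clear span of 1866 mm between their inner faces. Two horizontal rails of 113×61 mm section span the gap between the posts with their undersides at z = 286 mm and z = 1019 mm, flush with the posts' −y face. 12 pickets, each 80 mm wide, 17 mm thick and 1003 mm tall, are fixed to the +y face of the rails with their bottoms at z = 57 mm, spaced across the span with a 69 mm gap after the −x post and between neighbouring pickets, with 78 mm left before the +x post.


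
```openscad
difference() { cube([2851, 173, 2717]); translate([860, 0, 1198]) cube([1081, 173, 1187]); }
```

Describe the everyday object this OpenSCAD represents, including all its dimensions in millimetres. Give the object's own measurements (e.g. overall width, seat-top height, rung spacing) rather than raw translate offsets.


A wall 2851 mm long (x), 173 mm thick (y), 2717 mm tall, with a rectangular window opening cut through it. The opening is 1081 mm wide and 1187 mm tall; its sill is at z = 1198 mm and its near (−x) edge is 860 mm from the wall's −x end. The opening passes through the full wall thickness.


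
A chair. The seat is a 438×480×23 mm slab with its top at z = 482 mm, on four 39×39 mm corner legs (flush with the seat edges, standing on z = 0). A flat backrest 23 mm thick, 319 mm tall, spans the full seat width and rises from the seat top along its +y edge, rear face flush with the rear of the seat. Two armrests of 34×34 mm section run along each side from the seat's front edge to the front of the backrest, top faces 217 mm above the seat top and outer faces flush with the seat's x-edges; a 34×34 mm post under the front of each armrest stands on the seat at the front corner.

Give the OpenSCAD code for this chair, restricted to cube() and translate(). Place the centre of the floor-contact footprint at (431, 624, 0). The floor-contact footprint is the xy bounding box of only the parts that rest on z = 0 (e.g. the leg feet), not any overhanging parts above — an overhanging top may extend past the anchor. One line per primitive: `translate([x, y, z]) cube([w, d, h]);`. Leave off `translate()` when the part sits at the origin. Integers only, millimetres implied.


translate([212, 384, 459]) cube([438, 480, 23]);
translate([212, 384, 0]) cube([39, 39, 459]);
translate([611, 384, 0]) cube([39, 39, 459]);
translate([212, 825, 0]) cube([39, 39, 459]);
translate([611, 825, 0]) cube([39, 39, 459]);
translate([212, 841, 482]) cube([438, 23, 319]);
translate([212, 384, 665]) cube([34, 457, 34]);
translate([616, 384, 665]) cube([34, 457, 34]);
translate([212, 384, 482]) cube([34, 34, 183]);
translate([616, 384, 482]) cube([34, 34, 183]);


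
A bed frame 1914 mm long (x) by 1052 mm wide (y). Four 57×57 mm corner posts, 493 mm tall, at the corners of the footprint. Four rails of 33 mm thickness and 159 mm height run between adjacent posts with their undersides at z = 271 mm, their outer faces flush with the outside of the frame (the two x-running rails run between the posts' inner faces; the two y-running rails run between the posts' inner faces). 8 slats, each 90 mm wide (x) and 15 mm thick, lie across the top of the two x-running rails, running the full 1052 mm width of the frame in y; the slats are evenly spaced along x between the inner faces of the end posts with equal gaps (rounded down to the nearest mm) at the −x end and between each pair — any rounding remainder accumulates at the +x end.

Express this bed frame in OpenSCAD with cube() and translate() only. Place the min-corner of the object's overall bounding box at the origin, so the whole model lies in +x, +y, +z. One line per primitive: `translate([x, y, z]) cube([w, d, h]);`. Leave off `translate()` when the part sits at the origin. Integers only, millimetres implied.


// slat z = rail_z + rail_h = 271 + 159 = 430
// slat gap = ⌊(1800 − 8·90) / 9⌋ = 120
cube([57, 57, 493]);
translate([0, 995, 0]) cube([57, 57, 493]);
translate([1857, 0, 0]) cube([57, 57, 493]);
translate([1857, 995, 0]) cube([57, 57, 493]);
translate([57, 0, 271]) cube([1800, 33, 159]);
translate([57, 1019, 271]) cube([1800, 33, 159]);
translate([0, 57, 271]) cube([33, 938, 159]);
translate([1881, 57, 271]) cube([33, 938, 159]);
translate([177, 0, 430]) cube([90, 1052, 15]);
translate([387, 0, 430]) cube([90, 1052, 15]);
translate([597, 0, 430]) cube([90, 1052, 15]);
translate([807, 0, 430]) cube([90, 1052, 15]);
translate([1017, 0, 430]) cube([90, 1052, 15]);
translate([1227, 0, 430]) cube([90, 1052, 15]);
translate([1437, 0, 430]) cube([90, 1052, 15]);
translate([1647, 0, 430]) cube([90, 1052, 15]);


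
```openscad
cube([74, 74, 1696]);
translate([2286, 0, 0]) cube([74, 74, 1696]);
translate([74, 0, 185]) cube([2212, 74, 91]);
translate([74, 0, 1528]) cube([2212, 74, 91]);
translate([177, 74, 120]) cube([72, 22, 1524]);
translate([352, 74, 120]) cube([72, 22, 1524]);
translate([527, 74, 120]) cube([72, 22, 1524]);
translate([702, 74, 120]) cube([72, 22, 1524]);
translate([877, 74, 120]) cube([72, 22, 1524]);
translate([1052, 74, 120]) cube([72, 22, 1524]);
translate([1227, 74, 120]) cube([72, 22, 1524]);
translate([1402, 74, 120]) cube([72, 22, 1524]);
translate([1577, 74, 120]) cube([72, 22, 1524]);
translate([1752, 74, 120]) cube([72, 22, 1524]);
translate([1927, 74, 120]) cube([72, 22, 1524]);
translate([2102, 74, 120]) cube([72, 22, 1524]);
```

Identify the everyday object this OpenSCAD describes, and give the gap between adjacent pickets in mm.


A fence section. The picket gap is 103 mm.

Two posts, two rails, 12 pickets — a fence section. Span 2212 mm holds 12 pickets of 72 mm with 13 equal gaps: ⌊(2212 − 12·72) / 13⌋ = 103 mm.


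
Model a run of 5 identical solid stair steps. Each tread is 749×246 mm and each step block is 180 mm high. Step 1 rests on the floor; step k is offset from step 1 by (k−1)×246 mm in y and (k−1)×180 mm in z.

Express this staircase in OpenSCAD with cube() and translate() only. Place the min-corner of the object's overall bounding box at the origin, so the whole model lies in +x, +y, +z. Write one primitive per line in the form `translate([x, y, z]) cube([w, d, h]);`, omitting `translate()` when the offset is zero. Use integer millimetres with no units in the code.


cube([749, 246, 180]);
translate([0, 246, 180]) cube([749, 246, 180]);
translate([0, 492, 360]) cube([749, 246, 180]);
translate([0, 738, 540]) cube([749, 246, 180]);
translate([0, 984, 720]) cube([749, 246, 180]);


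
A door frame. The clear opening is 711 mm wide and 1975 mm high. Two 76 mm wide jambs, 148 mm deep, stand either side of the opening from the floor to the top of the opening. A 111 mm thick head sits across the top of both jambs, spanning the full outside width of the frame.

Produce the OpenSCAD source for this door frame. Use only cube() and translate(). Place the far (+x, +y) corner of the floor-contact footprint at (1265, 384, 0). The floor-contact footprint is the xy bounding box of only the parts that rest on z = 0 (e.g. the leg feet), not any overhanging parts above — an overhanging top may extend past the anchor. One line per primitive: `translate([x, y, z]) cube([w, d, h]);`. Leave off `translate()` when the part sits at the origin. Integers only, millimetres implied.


translate([402, 236, 0]) cube([76, 148, 1975]);
translate([1189, 236, 0]) cube([76, 148, 1975]);
translate([402, 236, 1975]) cube([863, 148, 111]);


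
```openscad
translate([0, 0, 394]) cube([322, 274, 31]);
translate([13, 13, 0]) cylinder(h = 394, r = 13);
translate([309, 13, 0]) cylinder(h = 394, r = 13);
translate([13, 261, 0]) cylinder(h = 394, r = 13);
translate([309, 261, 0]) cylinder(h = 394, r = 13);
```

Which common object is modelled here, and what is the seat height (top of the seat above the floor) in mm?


A stool. The seat height is 425 mm.

A 322×274×31 slab at z = 394 on four corner cylinders — a stool. The seat top is 394 + 31 = 425 mm.


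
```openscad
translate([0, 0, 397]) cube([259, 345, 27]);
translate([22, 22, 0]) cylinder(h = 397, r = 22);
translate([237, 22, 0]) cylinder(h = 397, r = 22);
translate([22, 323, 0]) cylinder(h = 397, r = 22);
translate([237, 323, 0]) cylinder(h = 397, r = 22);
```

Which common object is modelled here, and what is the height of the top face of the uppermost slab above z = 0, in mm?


A stool. The seat height is 424 mm.

A 259×345×27 slab at z = 397 on four corner cylinders — a stool. The seat top is 397 + 27 = 424 mm.


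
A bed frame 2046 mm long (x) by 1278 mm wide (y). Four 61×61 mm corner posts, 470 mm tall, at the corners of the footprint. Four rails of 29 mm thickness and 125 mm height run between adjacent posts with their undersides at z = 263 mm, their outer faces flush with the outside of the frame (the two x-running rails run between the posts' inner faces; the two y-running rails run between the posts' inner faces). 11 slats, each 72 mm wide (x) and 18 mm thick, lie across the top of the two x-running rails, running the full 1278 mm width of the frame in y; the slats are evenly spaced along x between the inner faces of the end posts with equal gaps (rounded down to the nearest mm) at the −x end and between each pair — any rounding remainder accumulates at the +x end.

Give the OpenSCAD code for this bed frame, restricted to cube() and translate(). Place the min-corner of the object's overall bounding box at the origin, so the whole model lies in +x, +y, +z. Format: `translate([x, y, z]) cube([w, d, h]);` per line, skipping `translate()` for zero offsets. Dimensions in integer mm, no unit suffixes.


cube([61, 61, 470]);
translate([0, 1217, 0]) cube([61, 61, 470]);
translate([1985, 0, 0]) cube([61, 61, 470]);
translate([1985, 1217, 0]) cube([61, 61, 470]);
translate([61, 0, 263]) cube([1924, 29, 125]);
translate([61, 1249, 263]) cube([1924, 29, 125]);
translate([0, 61, 263]) cube([29, 1156, 125]);
translate([2017, 61, 263]) cube([29, 1156, 125]);
translate([155, 0, 388]) cube([72, 1278, 18]);
translate([321, 0, 388]) cube([72, 1278, 18]);
translate([487, 0, 388]) cube([72, 1278, 18]);
translate([653, 0, 388]) cube([72, 1278, 18]);
translate([819, 0, 388]) cube([72, 1278, 18]);
translate([985, 0, 388]) cube([72, 1278, 18]);
translate([1151, 0, 388]) cube([72, 1278, 18]);
translate([1317, 0, 388]) cube([72, 1278, 18]);
translate([1483, 0, 388]) cube([72, 1278, 18]);
translate([1649, 0, 388]) cube([72, 1278, 18]);
translate([1815, 0, 388]) cube([72, 1278, 18]);


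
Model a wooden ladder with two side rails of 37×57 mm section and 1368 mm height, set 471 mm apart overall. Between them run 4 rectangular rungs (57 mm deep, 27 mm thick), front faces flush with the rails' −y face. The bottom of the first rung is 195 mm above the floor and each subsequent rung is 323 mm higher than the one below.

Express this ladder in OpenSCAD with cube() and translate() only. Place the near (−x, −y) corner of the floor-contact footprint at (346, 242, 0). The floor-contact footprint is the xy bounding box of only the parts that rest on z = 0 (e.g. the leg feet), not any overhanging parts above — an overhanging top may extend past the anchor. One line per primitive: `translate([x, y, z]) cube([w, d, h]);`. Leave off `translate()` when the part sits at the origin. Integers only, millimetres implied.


translate([346, 242, 0]) cube([37, 57, 1368]);
translate([780, 242, 0]) cube([37, 57, 1368]);
translate([383, 242, 195]) cube([397, 57, 27]);
translate([383, 242, 518]) cube([397, 57, 27]);
translate([383, 242, 841]) cube([397, 57, 27]);
translate([383, 242, 1164]) cube([397, 57, 27]);


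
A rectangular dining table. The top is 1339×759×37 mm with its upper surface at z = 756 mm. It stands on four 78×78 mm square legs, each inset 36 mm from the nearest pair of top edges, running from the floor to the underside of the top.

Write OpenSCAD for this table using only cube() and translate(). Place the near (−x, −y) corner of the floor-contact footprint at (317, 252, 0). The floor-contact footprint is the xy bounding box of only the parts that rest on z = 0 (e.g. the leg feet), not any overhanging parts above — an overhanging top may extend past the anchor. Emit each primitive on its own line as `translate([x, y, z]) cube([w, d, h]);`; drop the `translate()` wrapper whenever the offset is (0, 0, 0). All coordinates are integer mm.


// leg_h = 756 - 37 = 719
translate([281, 216, 719]) cube([1339, 759, 37]);
translate([317, 252, 0]) cube([78, 78, 719]);
translate([1506, 252, 0]) cube([78, 78, 719]);
translate([317, 861, 0]) cube([78, 78, 719]);
translate([1506, 861, 0]) cube([78, 78, 719]);


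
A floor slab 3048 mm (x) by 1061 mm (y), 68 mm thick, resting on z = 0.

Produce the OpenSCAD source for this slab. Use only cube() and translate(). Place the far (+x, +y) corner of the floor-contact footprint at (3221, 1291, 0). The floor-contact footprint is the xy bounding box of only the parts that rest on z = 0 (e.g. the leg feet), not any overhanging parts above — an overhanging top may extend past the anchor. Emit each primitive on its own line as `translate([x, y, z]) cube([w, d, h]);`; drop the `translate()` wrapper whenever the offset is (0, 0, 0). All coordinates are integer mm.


translate([173, 230, 0]) cube([3048, 1061, 68]);


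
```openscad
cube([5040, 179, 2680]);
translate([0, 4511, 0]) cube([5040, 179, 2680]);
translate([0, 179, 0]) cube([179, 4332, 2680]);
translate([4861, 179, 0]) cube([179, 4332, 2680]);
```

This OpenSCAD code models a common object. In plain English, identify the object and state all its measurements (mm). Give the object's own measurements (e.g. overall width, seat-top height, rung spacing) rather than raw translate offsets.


The wall frame of a small rectangular building: four walls, each 2680 mm tall and 179 mm thick, enclosing a footprint 5040 mm (x) by 4690 mm (y) outside-to-outside, with no floor or roof. The front and back walls (the −y and +y sides) span the full width; the two side walls fit between them.


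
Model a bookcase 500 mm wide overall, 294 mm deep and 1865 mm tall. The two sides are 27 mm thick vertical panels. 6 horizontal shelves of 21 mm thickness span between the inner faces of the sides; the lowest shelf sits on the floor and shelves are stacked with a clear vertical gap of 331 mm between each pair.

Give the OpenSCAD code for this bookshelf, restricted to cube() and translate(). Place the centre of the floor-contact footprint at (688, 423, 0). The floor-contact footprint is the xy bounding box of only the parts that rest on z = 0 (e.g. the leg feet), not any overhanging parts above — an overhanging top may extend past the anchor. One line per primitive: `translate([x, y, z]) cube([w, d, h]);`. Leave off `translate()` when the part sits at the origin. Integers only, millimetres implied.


translate([438, 276, 0]) cube([27, 294, 1865]);
translate([911, 276, 0]) cube([27, 294, 1865]);
translate([465, 276, 0]) cube([446, 294, 21]);
translate([465, 276, 352]) cube([446, 294, 21]);
translate([465, 276, 704]) cube([446, 294, 21]);
translate([465, 276, 1056]) cube([446, 294, 21]);
translate([465, 276, 1408]) cube([446, 294, 21]);
translate([465, 276, 1760]) cube([446, 294, 21]);


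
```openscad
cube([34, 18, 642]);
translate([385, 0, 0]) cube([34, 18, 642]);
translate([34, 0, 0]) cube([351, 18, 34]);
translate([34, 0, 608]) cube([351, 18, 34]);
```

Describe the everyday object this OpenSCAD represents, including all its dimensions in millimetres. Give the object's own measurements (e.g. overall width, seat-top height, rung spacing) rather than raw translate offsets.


A rectangular picture frame lying in the x–z plane (depth along y). The opening is 351 mm wide (x) by 574 mm tall (z), surrounded by a border 34 mm wide on all four sides. The frame is 18 mm deep and is made of two full-height vertical stiles with two horizontal rails fitted between them.


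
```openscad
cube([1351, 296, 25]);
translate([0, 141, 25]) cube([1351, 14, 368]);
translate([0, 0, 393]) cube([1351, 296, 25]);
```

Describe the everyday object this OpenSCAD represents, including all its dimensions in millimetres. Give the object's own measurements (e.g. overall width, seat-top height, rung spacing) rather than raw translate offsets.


An I-beam lying along x, 1351 mm long. Overall section height 418 mm. Two flanges 296 mm wide (y) and 25 mm thick, one on the floor and one at the top; a web 14 mm thick runs between them, centred on the flange width.


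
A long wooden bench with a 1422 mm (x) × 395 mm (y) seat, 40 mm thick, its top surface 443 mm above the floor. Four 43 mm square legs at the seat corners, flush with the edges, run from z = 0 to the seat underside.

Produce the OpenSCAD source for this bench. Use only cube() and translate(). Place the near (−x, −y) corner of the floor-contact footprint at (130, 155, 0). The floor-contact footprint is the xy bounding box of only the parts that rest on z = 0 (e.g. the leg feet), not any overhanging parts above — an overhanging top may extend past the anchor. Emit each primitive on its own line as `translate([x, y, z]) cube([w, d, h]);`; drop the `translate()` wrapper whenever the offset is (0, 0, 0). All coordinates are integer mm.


translate([130, 155, 403]) cube([1422, 395, 40]);
translate([130, 155, 0]) cube([43, 43, 403]);
translate([130, 507, 0]) cube([43, 43, 403]);
translate([1509, 155, 0]) cube([43, 43, 403]);
translate([1509, 507, 0]) cube([43, 43, 403]);


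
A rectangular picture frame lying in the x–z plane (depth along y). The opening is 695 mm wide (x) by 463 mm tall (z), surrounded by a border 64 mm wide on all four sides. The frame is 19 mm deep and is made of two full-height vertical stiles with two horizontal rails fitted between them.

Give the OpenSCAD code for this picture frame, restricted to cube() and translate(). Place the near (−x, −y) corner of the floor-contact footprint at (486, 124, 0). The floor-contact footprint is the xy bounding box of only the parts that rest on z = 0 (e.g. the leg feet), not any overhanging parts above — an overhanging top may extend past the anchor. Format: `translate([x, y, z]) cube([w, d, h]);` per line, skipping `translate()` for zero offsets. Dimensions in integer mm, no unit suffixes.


translate([486, 124, 0]) cube([64, 19, 591]);
translate([1245, 124, 0]) cube([64, 19, 591]);
translate([550, 124, 0]) cube([695, 19, 64]);
translate([550, 124, 527]) cube([695, 19, 64]);


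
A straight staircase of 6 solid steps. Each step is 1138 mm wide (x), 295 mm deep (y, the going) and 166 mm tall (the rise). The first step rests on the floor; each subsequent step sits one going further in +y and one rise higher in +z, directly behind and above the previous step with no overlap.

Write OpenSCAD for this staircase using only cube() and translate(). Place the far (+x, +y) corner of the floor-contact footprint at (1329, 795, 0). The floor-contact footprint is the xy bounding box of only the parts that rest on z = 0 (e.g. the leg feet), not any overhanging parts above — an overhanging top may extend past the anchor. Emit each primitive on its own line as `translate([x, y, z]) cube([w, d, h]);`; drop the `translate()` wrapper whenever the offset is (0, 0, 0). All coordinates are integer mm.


translate([191, 500, 0]) cube([1138, 295, 166]);
translate([191, 795, 166]) cube([1138, 295, 166]);
translate([191, 1090, 332]) cube([1138, 295, 166]);
translate([191, 1385, 498]) cube([1138, 295, 166]);
translate([191, 1680, 664]) cube([1138, 295, 166]);
translate([191, 1975, 830]) cube([1138, 295, 166]);


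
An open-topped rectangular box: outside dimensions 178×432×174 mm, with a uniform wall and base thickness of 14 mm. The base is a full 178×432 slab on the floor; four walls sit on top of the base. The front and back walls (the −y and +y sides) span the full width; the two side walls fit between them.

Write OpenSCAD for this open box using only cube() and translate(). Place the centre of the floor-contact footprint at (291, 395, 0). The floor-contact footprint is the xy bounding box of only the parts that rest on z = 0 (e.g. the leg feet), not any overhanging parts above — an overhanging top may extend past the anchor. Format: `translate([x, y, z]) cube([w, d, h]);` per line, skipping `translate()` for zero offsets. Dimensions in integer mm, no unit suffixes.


translate([202, 179, 0]) cube([178, 432, 14]);
translate([202, 179, 14]) cube([178, 14, 160]);
translate([202, 597, 14]) cube([178, 14, 160]);
translate([202, 193, 14]) cube([14, 404, 160]);
translate([366, 193, 14]) cube([14, 404, 160]);


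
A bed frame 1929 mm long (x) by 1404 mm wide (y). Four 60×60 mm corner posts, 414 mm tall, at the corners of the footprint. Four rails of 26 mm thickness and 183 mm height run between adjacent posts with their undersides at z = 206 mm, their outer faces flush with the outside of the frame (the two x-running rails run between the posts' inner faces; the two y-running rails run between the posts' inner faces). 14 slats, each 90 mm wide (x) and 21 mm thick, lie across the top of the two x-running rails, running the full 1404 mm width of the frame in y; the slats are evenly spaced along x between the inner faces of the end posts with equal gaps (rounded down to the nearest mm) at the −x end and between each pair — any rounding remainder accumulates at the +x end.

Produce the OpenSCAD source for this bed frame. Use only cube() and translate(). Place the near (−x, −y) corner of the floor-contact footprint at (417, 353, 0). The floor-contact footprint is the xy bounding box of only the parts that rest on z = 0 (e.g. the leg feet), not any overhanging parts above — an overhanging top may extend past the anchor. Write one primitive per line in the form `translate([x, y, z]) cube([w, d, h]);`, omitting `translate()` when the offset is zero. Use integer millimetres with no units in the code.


translate([417, 353, 0]) cube([60, 60, 414]);
translate([417, 1697, 0]) cube([60, 60, 414]);
translate([2286, 353, 0]) cube([60, 60, 414]);
translate([2286, 1697, 0]) cube([60, 60, 414]);
translate([477, 353, 206]) cube([1809, 26, 183]);
translate([477, 1731, 206]) cube([1809, 26, 183]);
translate([417, 413, 206]) cube([26, 1284, 183]);
translate([2320, 413, 206]) cube([26, 1284, 183]);
translate([513, 353, 389]) cube([90, 1404, 21]);
translate([639, 353, 389]) cube([90, 1404, 21]);
translate([765, 353, 389]) cube([90, 1404, 21]);
translate([891, 353, 389]) cube([90, 1404, 21]);
translate([1017, 353, 389]) cube([90, 1404, 21]);
translate([1143, 353, 389]) cube([90, 1404, 21]);
translate([1269, 353, 389]) cube([90, 1404, 21]);
translate([1395, 353, 389]) cube([90, 1404, 21]);
translate([1521, 353, 389]) cube([90, 1404, 21]);
translate([1647, 353, 389]) cube([90, 1404, 21]);
translate([1773, 353, 389]) cube([90, 1404, 21]);
translate([1899, 353, 389]) cube([90, 1404, 21]);
translate([2025, 353, 389]) cube([90, 1404, 21]);
translate([2151, 353, 389]) cube([90, 1404, 21]);


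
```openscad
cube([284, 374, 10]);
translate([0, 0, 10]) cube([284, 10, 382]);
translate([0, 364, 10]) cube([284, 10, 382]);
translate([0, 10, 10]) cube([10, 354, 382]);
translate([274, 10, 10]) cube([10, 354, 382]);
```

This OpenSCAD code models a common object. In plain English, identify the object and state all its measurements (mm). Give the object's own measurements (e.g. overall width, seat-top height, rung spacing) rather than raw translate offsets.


An open-topped rectangular box: outside dimensions 284×374×392 mm, with a uniform wall and base thickness of 10 mm. The base is a full 284×374 slab on the floor; four walls sit on top of the base. The front and back walls (the −y and +y sides) span the full width; the two side walls fit between them.
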